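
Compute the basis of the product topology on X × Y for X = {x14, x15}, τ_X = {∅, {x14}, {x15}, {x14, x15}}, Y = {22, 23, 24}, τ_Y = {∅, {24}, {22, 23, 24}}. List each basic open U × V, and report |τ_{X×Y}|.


Basis B = {∅ × ∅, {x14} × {24}, {x15} × {24}, {x14, x15} × {24}, {x14} × {22, 23, 24}, {x15} × {22, 23, 24}, {x14, x15} × {22, 23, 24}}; |τ_{X×Y}| = 9.

Enumerate products U × V with U ∈ τ_X, V ∈ τ_Y (deduplicated):
  ∅ × ∅ = {} (∅)
  {x14} × {24} = {(x14,24)}
  {x15} × {24} = {(x15,24)}
  {x14, x15} × {24} = {(x14,24), (x15,24)}
  {x14} × {22, 23, 24} = {(x14,22), (x14,23), (x14,24)}
  {x15} × {22, 23, 24} = {(x15,22), (x15,23), (x15,24)}
  {x14, x15} × {22, 23, 24} = {(x14,22), (x14,23), (x14,24), (x15,22), (x15,23), (x15,24)}
These 7 distinct sets form the basis B.
Close under arbitrary unions to get τ_{X×Y}; counting gives |τ_{X×Y}| = 9.


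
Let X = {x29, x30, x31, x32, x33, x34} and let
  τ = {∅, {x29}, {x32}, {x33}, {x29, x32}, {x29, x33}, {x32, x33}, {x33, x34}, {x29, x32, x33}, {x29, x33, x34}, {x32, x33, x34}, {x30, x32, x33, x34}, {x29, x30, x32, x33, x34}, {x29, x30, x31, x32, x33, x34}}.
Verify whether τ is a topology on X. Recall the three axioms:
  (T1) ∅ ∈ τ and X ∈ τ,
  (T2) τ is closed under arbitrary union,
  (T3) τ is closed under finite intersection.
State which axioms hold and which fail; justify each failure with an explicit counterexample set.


τ is NOT a topology on X.

Axiom (T1): ∅ ∈ τ? Yes; X ∈ τ? Yes.
Axiom (T2/T3): check pairwise unions and intersections of members of τ.
Counterexample for (T2): {x29} ∪ {x32, x33, x34} = {x29, x32, x33, x34} ∉ τ. Therefore τ is NOT a topology.


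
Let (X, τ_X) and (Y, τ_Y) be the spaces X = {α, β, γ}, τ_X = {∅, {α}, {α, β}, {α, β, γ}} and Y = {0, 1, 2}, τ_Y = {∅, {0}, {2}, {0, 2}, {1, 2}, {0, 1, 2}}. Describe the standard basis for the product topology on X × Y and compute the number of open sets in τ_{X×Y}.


Basis B = {∅ × ∅, {α} × {0}, {α} × {2}, {α} × {0, 2}, {α, β} × {0}, {α} × {1, 2}, {α, β} × {2}, {α} × {0, 1, 2}, {α, β, γ} × {0}, {α, β, γ} × {2}, {α, β} × {0, 2}, {α, β} × {1, 2}, {α, β} × {0, 1, 2}, {α, β, γ} × {0, 2}, {α, β, γ} × {1, 2}, {α, β, γ} × {0, 1, 2}}; |τ_{X×Y}| = 40.

Enumerate products U × V with U ∈ τ_X, V ∈ τ_Y (deduplicated):
  ∅ × ∅ = {} (∅)
  {α} × {0} = {(α,0)}
  {α} × {2} = {(α,2)}
  {α} × {0, 2} = {(α,0), (α,2)}
  {α, β} × {0} = {(α,0), (β,0)}
  {α} × {1, 2} = {(α,1), (α,2)}
  {α, β} × {2} = {(α,2), (β,2)}
  {α} × {0, 1, 2} = {(α,0), (α,1), (α,2)}
  {α, β, γ} × {0} = {(α,0), (β,0), (γ,0)}
  {α, β, γ} × {2} = {(α,2), (β,2), (γ,2)}
  {α, β} × {0, 2} = {(α,0), (α,2), (β,0), (β,2)}
  {α, β} × {1, 2} = {(α,1), (α,2), (β,1), (β,2)}
  {α, β} × {0, 1, 2} = {(α,0), (α,1), (α,2), (β,0), (β,1), (β,2)}
  {α, β, γ} × {0, 2} = {(α,0), (α,2), (β,0), (β,2), (γ,0), (γ,2)}
  {α, β, γ} × {1, 2} = {(α,1), (α,2), (β,1), (β,2), (γ,1), (γ,2)}
  {α, β, γ} × {0, 1, 2} = {(α,0), (α,1), (α,2), (β,0), (β,1), (β,2), (γ,0), (γ,1), (γ,2)}
These 16 distinct sets form the basis B.
Close under arbitrary unions to get τ_{X×Y}; counting gives |τ_{X×Y}| = 40.


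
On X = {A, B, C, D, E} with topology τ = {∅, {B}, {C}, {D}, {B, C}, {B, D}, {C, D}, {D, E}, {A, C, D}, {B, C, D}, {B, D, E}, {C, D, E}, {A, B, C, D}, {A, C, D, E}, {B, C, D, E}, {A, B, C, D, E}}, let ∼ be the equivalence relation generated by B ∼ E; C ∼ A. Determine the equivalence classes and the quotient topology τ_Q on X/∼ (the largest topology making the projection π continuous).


X/∼ = {[A=C], [B=E], [D]}; |τ_Q| = 5.

Equivalence classes: [A=C], [B=E], [D].
Quotient map π: X → X/∼ sends A ↦ [A=C], B ↦ [B=E], C ↦ [A=C], D ↦ [D], E ↦ [B=E].
For each subset V ⊆ X/∼, compute π^{-1}(V) ⊆ X and check whether π^{-1}(V) ∈ τ. V is open in τ_Q iff π^{-1}(V) ∈ τ.
  V = {}: π^{-1}(V) = ∅ ∈ τ ✓.
  V = {[A=C]}: π^{-1}(V) = {A, C} ∉ τ ✗.
  V = {[B=E]}: π^{-1}(V) = {B, E} ∉ τ ✗.
  V = {[A=C], [B=E]}: π^{-1}(V) = {A, B, C, E} ∉ τ ✗.
  V = {[D]}: π^{-1}(V) = {D} ∈ τ ✓.
  V = {[A=C], [D]}: π^{-1}(V) = {A, C, D} ∈ τ ✓.
  V = {[B=E], [D]}: π^{-1}(V) = {B, D, E} ∈ τ ✓.
  V = {[A=C], [B=E], [D]}: π^{-1}(V) = {A, B, C, D, E} ∈ τ ✓.
Open sets in the quotient: τ_Q = {{}, {[D]}, {[A=C], [D]}, {[B=E], [D]}, {[A=C], [B=E], [D]}} (5 elements).


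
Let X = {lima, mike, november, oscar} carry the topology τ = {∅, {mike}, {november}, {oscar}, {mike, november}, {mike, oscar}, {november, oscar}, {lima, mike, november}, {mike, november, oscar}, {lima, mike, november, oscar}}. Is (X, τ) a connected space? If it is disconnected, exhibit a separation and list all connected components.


(X, τ) is disconnected; components = [{oscar}, {lima, mike, november}].

Find clopen sets (U ∈ τ with X ∖ U ∈ τ):
  U = ∅, X ∖ U = {lima, mike, november, oscar} — both open, so U is clopen.
  U = {oscar}, X ∖ U = {lima, mike, november} — both open, so U is clopen.
  U = {lima, mike, november}, X ∖ U = {oscar} — both open, so U is clopen.
  U = {lima, mike, november, oscar}, X ∖ U = ∅ — both open, so U is clopen.
Nontrivial clopen(s) exist: e.g. {lima, mike, november}. So (X, τ) is disconnected.
Compute connected components by grouping points that agree on all clopens:
  component: {oscar}
  component: {lima, mike, november}


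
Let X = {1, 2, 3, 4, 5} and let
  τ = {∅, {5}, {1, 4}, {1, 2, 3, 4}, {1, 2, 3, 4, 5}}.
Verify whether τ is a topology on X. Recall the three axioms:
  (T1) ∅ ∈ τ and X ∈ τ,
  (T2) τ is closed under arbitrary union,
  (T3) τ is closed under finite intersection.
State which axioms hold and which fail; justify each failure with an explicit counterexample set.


τ is NOT a topology on X.

Axiom (T1): ∅ ∈ τ? Yes; X ∈ τ? Yes.
Axiom (T2/T3): check pairwise unions and intersections of members of τ.
Counterexample for (T2): {5} ∪ {1, 4} = {1, 4, 5} ∉ τ. Therefore τ is NOT a topology.


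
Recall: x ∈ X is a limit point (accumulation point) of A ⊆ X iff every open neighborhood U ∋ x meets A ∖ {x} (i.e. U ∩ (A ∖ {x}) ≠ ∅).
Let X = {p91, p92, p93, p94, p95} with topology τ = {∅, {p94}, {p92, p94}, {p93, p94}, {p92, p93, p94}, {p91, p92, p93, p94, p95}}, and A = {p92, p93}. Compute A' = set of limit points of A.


A' = {p91, p95}

For each x ∈ X, list the open sets U ∈ τ with x ∈ U, then check whether U ∩ (A ∖ {x}) ≠ ∅ for every such U.
  x = p91: opens ∋ x are {p91, p92, p93, p94, p95}; each meets A ∖ {p91}, so x IS a limit point.
  x = p92: open {p92, p94} ∋ x has {p92, p94} ∩ (A ∖ {p92}) = ∅, so x is NOT a limit point.
  x = p93: open {p93, p94} ∋ x has {p93, p94} ∩ (A ∖ {p93}) = ∅, so x is NOT a limit point.
  x = p94: open {p94} ∋ x has {p94} ∩ (A ∖ {p94}) = ∅, so x is NOT a limit point.
  x = p95: opens ∋ x are {p91, p92, p93, p94, p95}; each meets A ∖ {p95}, so x IS a limit point.
Collecting: A' = {p91, p95}.


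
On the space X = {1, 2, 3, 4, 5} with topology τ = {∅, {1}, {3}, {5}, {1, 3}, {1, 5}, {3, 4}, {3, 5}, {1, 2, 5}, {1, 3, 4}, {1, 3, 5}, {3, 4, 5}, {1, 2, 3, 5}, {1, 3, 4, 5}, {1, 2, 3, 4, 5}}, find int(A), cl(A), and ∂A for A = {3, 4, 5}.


int(A) = {3, 4, 5}, cl(A) = {2, 3, 4, 5}, ∂A = {2}.

Closed sets in (X, τ) are complements of opens:
  closed(X, τ) = {∅, {2}, {4}, {1, 2}, {2, 4}, {2, 5}, {3, 4}, {1, 2, 4}, {1, 2, 5}, {2, 3, 4}, {2, 4, 5}, {1, 2, 3, 4}, {1, 2, 4, 5}, {2, 3, 4, 5}, {1, 2, 3, 4, 5}}.
int(A) = ⋃ {U ∈ τ : U ⊆ A}. Opens contained in A: ∅, {3}, {5}, {3, 4}, {3, 5}, {3, 4, 5}.
Taking the union of these: int(A) = {3, 4, 5}.
cl(A) = ⋂ {C closed : A ⊆ C}. Closed sets containing A: {2, 3, 4, 5}, {1, 2, 3, 4, 5}.
Intersecting these: cl(A) = {2, 3, 4, 5}.
∂A = cl(A) ∖ int(A) = {2, 3, 4, 5} ∖ {3, 4, 5} = {2}.


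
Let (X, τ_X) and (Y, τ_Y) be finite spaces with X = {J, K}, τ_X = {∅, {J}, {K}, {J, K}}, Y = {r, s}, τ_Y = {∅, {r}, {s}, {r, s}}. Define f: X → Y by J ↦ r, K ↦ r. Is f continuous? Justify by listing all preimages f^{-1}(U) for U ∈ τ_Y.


f IS continuous.

Compute f^{-1}(U) for each U ∈ τ_Y:
  U = ∅: f^{-1}(U) = ∅ ∈ τ_X ✓.
  U = {r}: f^{-1}(U) = {J, K} ∈ τ_X ✓.
  U = {s}: f^{-1}(U) = ∅ ∈ τ_X ✓.
  U = {r, s}: f^{-1}(U) = {J, K} ∈ τ_X ✓.
Every preimage lies in τ_X, so f IS continuous.


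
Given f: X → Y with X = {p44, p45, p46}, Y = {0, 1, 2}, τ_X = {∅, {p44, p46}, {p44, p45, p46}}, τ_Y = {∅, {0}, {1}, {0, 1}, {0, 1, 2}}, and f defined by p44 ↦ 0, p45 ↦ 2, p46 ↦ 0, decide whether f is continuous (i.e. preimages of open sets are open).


f IS continuous.

Compute f^{-1}(U) for each U ∈ τ_Y:
  U = ∅: f^{-1}(U) = ∅ ∈ τ_X ✓.
  U = {0}: f^{-1}(U) = {p44, p46} ∈ τ_X ✓.
  U = {1}: f^{-1}(U) = ∅ ∈ τ_X ✓.
  U = {0, 1}: f^{-1}(U) = {p44, p46} ∈ τ_X ✓.
  U = {0, 1, 2}: f^{-1}(U) = {p44, p45, p46} ∈ τ_X ✓.
Every preimage lies in τ_X, so f IS continuous.


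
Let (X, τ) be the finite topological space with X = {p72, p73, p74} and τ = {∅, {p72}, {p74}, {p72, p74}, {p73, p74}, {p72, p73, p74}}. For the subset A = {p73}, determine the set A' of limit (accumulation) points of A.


A' = ∅

For each x ∈ X, list the open sets U ∈ τ with x ∈ U, then check whether U ∩ (A ∖ {x}) ≠ ∅ for every such U.
  x = p72: open {p72} ∋ x has {p72} ∩ (A ∖ {p72}) = ∅, so x is NOT a limit point.
  x = p73: open {p73, p74} ∋ x has {p73, p74} ∩ (A ∖ {p73}) = ∅, so x is NOT a limit point.
  x = p74: open {p74} ∋ x has {p74} ∩ (A ∖ {p74}) = ∅, so x is NOT a limit point.
Collecting: A' = ∅.


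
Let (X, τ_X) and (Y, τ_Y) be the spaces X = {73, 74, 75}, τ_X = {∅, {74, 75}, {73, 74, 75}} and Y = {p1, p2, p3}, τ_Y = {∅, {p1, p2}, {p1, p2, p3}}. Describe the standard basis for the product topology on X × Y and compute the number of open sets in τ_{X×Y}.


Basis B = {∅ × ∅, {74, 75} × {p1, p2}, {73, 74, 75} × {p1, p2}, {74, 75} × {p1, p2, p3}, {73, 74, 75} × {p1, p2, p3}}; |τ_{X×Y}| = 6.

Enumerate products U × V with U ∈ τ_X, V ∈ τ_Y (deduplicated):
  ∅ × ∅ = {} (∅)
  {74, 75} × {p1, p2} = {(74,p1), (74,p2), (75,p1), (75,p2)}
  {73, 74, 75} × {p1, p2} = {(73,p1), (73,p2), (74,p1), (74,p2), (75,p1), (75,p2)}
  {74, 75} × {p1, p2, p3} = {(74,p1), (74,p2), (74,p3), (75,p1), (75,p2), (75,p3)}
  {73, 74, 75} × {p1, p2, p3} = {(73,p1), (73,p2), (73,p3), (74,p1), (74,p2), (74,p3), (75,p1), (75,p2), (75,p3)}
These 5 distinct sets form the basis B.
Close under arbitrary unions to get τ_{X×Y}; counting gives |τ_{X×Y}| = 6.


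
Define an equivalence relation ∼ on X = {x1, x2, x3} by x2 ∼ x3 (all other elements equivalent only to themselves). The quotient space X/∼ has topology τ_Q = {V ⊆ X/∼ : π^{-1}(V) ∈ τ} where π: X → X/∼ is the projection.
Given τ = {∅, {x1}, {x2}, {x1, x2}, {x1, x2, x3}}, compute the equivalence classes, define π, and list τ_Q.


X/∼ = {[x1], [x2=x3]}; |τ_Q| = 3.

Equivalence classes: [x1], [x2=x3].
Quotient map π: X → X/∼ sends x1 ↦ [x1], x2 ↦ [x2=x3], x3 ↦ [x2=x3].
For each subset V ⊆ X/∼, compute π^{-1}(V) ⊆ X and check whether π^{-1}(V) ∈ τ. V is open in τ_Q iff π^{-1}(V) ∈ τ.
  V = {}: π^{-1}(V) = ∅ ∈ τ ✓.
  V = {[x1]}: π^{-1}(V) = {x1} ∈ τ ✓.
  V = {[x2=x3]}: π^{-1}(V) = {x2, x3} ∉ τ ✗.
  V = {[x1], [x2=x3]}: π^{-1}(V) = {x1, x2, x3} ∈ τ ✓.
Open sets in the quotient: τ_Q = {{}, {[x1]}, {[x1], [x2=x3]}} (3 elements).


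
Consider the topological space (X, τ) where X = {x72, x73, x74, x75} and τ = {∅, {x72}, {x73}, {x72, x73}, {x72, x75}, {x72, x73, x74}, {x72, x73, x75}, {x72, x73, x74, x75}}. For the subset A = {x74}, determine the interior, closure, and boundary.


int(A) = ∅, cl(A) = {x74}, ∂A = {x74}.

Closed sets in (X, τ) are complements of opens:
  closed(X, τ) = {∅, {x74}, {x75}, {x73, x74}, {x74, x75}, {x72, x74, x75}, {x73, x74, x75}, {x72, x73, x74, x75}}.
int(A) = ⋃ {U ∈ τ : U ⊆ A}. Opens contained in A: ∅.
Taking the union of these: int(A) = ∅.
cl(A) = ⋂ {C closed : A ⊆ C}. Closed sets containing A: {x74}, {x73, x74}, {x74, x75}, {x72, x74, x75}, {x73, x74, x75}, {x72, x73, x74, x75}.
Intersecting these: cl(A) = {x74}.
∂A = cl(A) ∖ int(A) = {x74} ∖ ∅ = {x74}.


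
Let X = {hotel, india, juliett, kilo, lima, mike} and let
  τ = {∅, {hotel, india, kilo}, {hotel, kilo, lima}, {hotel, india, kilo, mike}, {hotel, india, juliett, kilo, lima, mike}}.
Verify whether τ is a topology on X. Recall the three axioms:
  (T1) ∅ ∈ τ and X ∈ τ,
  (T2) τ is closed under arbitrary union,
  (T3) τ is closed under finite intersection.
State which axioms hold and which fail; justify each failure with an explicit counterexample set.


τ is NOT a topology on X.

Axiom (T1): ∅ ∈ τ? Yes; X ∈ τ? Yes.
Axiom (T2/T3): check pairwise unions and intersections of members of τ.
Counterexample for (T3): {hotel, india, kilo} ∩ {hotel, kilo, lima} = {hotel, kilo} ∉ τ. Therefore τ is NOT a topology.


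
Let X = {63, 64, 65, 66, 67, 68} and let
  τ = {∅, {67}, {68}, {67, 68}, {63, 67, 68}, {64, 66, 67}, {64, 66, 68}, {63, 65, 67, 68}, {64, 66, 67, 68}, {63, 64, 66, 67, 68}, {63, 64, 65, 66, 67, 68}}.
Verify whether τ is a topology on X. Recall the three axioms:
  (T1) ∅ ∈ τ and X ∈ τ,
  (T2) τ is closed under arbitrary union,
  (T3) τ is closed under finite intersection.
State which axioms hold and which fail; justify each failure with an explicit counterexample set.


τ is NOT a topology on X.

Axiom (T1): ∅ ∈ τ? Yes; X ∈ τ? Yes.
Axiom (T2/T3): check pairwise unions and intersections of members of τ.
Counterexample for (T3): {64, 66, 67} ∩ {64, 66, 68} = {64, 66} ∉ τ. Therefore τ is NOT a topology.


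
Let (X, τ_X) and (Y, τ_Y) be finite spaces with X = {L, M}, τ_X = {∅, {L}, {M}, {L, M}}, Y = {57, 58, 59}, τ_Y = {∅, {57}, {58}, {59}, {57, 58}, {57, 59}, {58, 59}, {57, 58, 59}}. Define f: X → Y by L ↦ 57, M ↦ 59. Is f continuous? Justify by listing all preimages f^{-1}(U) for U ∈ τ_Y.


f IS continuous.

Compute f^{-1}(U) for each U ∈ τ_Y:
  U = ∅: f^{-1}(U) = ∅ ∈ τ_X ✓.
  U = {57}: f^{-1}(U) = {L} ∈ τ_X ✓.
  U = {58}: f^{-1}(U) = ∅ ∈ τ_X ✓.
  U = {59}: f^{-1}(U) = {M} ∈ τ_X ✓.
  U = {57, 58}: f^{-1}(U) = {L} ∈ τ_X ✓.
  U = {57, 59}: f^{-1}(U) = {L, M} ∈ τ_X ✓.
  U = {58, 59}: f^{-1}(U) = {M} ∈ τ_X ✓.
  U = {57, 58, 59}: f^{-1}(U) = {L, M} ∈ τ_X ✓.
Every preimage lies in τ_X, so f IS continuous.


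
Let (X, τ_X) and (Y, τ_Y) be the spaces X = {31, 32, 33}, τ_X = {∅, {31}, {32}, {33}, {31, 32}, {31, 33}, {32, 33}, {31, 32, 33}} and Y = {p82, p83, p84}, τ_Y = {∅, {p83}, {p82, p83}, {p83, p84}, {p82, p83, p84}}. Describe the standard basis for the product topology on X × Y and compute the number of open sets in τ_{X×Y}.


Basis B = {∅ × ∅, {31} × {p83}, {32} × {p83}, {33} × {p83}, {31} × {p82, p83}, {31} × {p83, p84}, {31, 32} × {p83}, {31, 33} × {p83}, {32} × {p82, p83}, {32} × {p83, p84}, {32, 33} × {p83}, {33} × {p82, p83}, {33} × {p83, p84}, {31} × {p82, p83, p84}, {31, 32, 33} × {p83}, {32} × {p82, p83, p84}, {33} × {p82, p83, p84}, {31, 32} × {p82, p83}, {31, 33} × {p82, p83}, {31, 32} × {p83, p84}, {31, 33} × {p83, p84}, {32, 33} × {p82, p83}, {32, 33} × {p83, p84}, {31, 32} × {p82, p83, p84}, {31, 33} × {p82, p83, p84}, {31, 32, 33} × {p82, p83}, {31, 32, 33} × {p83, p84}, {32, 33} × {p82, p83, p84}, {31, 32, 33} × {p82, p83, p84}}; |τ_{X×Y}| = 125.

Enumerate products U × V with U ∈ τ_X, V ∈ τ_Y (deduplicated):
  ∅ × ∅ = {} (∅)
  {31} × {p83} = {(31,p83)}
  {32} × {p83} = {(32,p83)}
  {33} × {p83} = {(33,p83)}
  {31} × {p82, p83} = {(31,p82), (31,p83)}
  {31} × {p83, p84} = {(31,p83), (31,p84)}
  {31, 32} × {p83} = {(31,p83), (32,p83)}
  {31, 33} × {p83} = {(31,p83), (33,p83)}
  {32} × {p82, p83} = {(32,p82), (32,p83)}
  {32} × {p83, p84} = {(32,p83), (32,p84)}
  {32, 33} × {p83} = {(32,p83), (33,p83)}
  {33} × {p82, p83} = {(33,p82), (33,p83)}
  {33} × {p83, p84} = {(33,p83), (33,p84)}
  {31} × {p82, p83, p84} = {(31,p82), (31,p83), (31,p84)}
  {31, 32, 33} × {p83} = {(31,p83), (32,p83), (33,p83)}
  {32} × {p82, p83, p84} = {(32,p82), (32,p83), (32,p84)}
  {33} × {p82, p83, p84} = {(33,p82), (33,p83), (33,p84)}
  {31, 32} × {p82, p83} = {(31,p82), (31,p83), (32,p82), (32,p83)}
  {31, 33} × {p82, p83} = {(31,p82), (31,p83), (33,p82), (33,p83)}
  {31, 32} × {p83, p84} = {(31,p83), (31,p84), (32,p83), (32,p84)}
  {31, 33} × {p83, p84} = {(31,p83), (31,p84), (33,p83), (33,p84)}
  {32, 33} × {p82, p83} = {(32,p82), (32,p83), (33,p82), (33,p83)}
  {32, 33} × {p83, p84} = {(32,p83), (32,p84), (33,p83), (33,p84)}
  {31, 32} × {p82, p83, p84} = {(31,p82), (31,p83), (31,p84), (32,p82), (32,p83), (32,p84)}
  {31, 33} × {p82, p83, p84} = {(31,p82), (31,p83), (31,p84), (33,p82), (33,p83), (33,p84)}
  {31, 32, 33} × {p82, p83} = {(31,p82), (31,p83), (32,p82), (32,p83), (33,p82), (33,p83)}
  {31, 32, 33} × {p83, p84} = {(31,p83), (31,p84), (32,p83), (32,p84), (33,p83), (33,p84)}
  {32, 33} × {p82, p83, p84} = {(32,p82), (32,p83), (32,p84), (33,p82), (33,p83), (33,p84)}
  {31, 32, 33} × {p82, p83, p84} = {(31,p82), (31,p83), (31,p84), (32,p82), (32,p83), (32,p84), (33,p82), (33,p83), (33,p84)}
These 29 distinct sets form the basis B.
Close under arbitrary unions to get τ_{X×Y}; counting gives |τ_{X×Y}| = 125.


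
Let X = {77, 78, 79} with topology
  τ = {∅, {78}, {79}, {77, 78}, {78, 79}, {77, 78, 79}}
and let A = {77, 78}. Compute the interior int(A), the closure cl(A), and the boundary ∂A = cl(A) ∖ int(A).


int(A) = {77, 78}, cl(A) = {77, 78}, ∂A = ∅.

Closed sets in (X, τ) are complements of opens:
  closed(X, τ) = {∅, {77}, {79}, {77, 78}, {77, 79}, {77, 78, 79}}.
int(A) = ⋃ {U ∈ τ : U ⊆ A}. Opens contained in A: ∅, {78}, {77, 78}.
Taking the union of these: int(A) = {77, 78}.
cl(A) = ⋂ {C closed : A ⊆ C}. Closed sets containing A: {77, 78}, {77, 78, 79}.
Intersecting these: cl(A) = {77, 78}.
∂A = cl(A) ∖ int(A) = {77, 78} ∖ {77, 78} = ∅.


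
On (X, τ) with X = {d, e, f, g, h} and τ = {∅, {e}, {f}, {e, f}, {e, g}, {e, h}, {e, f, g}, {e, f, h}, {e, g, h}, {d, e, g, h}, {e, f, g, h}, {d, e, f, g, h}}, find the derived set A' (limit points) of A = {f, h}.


A' = {d}

For each x ∈ X, list the open sets U ∈ τ with x ∈ U, then check whether U ∩ (A ∖ {x}) ≠ ∅ for every such U.
  x = d: opens ∋ x are {d, e, g, h}, {d, e, f, g, h}; each meets A ∖ {d}, so x IS a limit point.
  x = e: open {e} ∋ x has {e} ∩ (A ∖ {e}) = ∅, so x is NOT a limit point.
  x = f: open {f} ∋ x has {f} ∩ (A ∖ {f}) = ∅, so x is NOT a limit point.
  x = g: open {e, g} ∋ x has {e, g} ∩ (A ∖ {g}) = ∅, so x is NOT a limit point.
  x = h: open {e, h} ∋ x has {e, h} ∩ (A ∖ {h}) = ∅, so x is NOT a limit point.
Collecting: A' = {d}.


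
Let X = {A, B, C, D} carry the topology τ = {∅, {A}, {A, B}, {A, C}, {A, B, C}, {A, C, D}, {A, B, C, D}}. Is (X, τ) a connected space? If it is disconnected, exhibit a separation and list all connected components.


(X, τ) is connected.

Find clopen sets (U ∈ τ with X ∖ U ∈ τ):
  U = ∅, X ∖ U = {A, B, C, D} — both open, so U is clopen.
  U = {A, B, C, D}, X ∖ U = ∅ — both open, so U is clopen.
Only trivial clopens (∅ and X) exist, so (X, τ) is connected.
Compute connected components by grouping points that agree on all clopens:
  component: {A, B, C, D}


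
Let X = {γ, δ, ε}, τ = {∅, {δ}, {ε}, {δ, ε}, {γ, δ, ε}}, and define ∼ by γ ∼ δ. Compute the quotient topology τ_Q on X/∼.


X/∼ = {[γ=δ], [ε]}; |τ_Q| = 3.

Equivalence classes: [γ=δ], [ε].
Quotient map π: X → X/∼ sends γ ↦ [γ=δ], δ ↦ [γ=δ], ε ↦ [ε].
For each subset V ⊆ X/∼, compute π^{-1}(V) ⊆ X and check whether π^{-1}(V) ∈ τ. V is open in τ_Q iff π^{-1}(V) ∈ τ.
  V = {}: π^{-1}(V) = ∅ ∈ τ ✓.
  V = {[γ=δ]}: π^{-1}(V) = {γ, δ} ∉ τ ✗.
  V = {[ε]}: π^{-1}(V) = {ε} ∈ τ ✓.
  V = {[γ=δ], [ε]}: π^{-1}(V) = {γ, δ, ε} ∈ τ ✓.
Open sets in the quotient: τ_Q = {{}, {[ε]}, {[γ=δ], [ε]}} (3 elements).


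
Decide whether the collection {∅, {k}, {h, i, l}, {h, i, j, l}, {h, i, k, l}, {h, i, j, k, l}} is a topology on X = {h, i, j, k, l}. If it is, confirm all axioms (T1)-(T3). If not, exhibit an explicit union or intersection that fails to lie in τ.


τ IS a topology on X.

Axiom (T1): ∅ ∈ τ? Yes; X ∈ τ? Yes.
Axiom (T2/T3): check pairwise unions and intersections of members of τ.
All pairwise intersections and unions checked — each lies in τ. Therefore τ satisfies (T1), (T2), (T3): it IS a topology on X.


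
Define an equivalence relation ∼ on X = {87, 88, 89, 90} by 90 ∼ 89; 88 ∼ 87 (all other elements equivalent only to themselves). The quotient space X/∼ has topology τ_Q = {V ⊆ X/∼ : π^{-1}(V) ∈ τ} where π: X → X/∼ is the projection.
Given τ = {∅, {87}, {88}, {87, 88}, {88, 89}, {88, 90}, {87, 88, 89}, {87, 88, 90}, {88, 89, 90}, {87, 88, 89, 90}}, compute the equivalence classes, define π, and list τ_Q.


X/∼ = {[87=88], [89=90]}; |τ_Q| = 3.

Equivalence classes: [87=88], [89=90].
Quotient map π: X → X/∼ sends 87 ↦ [87=88], 88 ↦ [87=88], 89 ↦ [89=90], 90 ↦ [89=90].
For each subset V ⊆ X/∼, compute π^{-1}(V) ⊆ X and check whether π^{-1}(V) ∈ τ. V is open in τ_Q iff π^{-1}(V) ∈ τ.
  V = {}: π^{-1}(V) = ∅ ∈ τ ✓.
  V = {[87=88]}: π^{-1}(V) = {87, 88} ∈ τ ✓.
  V = {[89=90]}: π^{-1}(V) = {89, 90} ∉ τ ✗.
  V = {[87=88], [89=90]}: π^{-1}(V) = {87, 88, 89, 90} ∈ τ ✓.
Open sets in the quotient: τ_Q = {{}, {[87=88]}, {[87=88], [89=90]}} (3 elements).


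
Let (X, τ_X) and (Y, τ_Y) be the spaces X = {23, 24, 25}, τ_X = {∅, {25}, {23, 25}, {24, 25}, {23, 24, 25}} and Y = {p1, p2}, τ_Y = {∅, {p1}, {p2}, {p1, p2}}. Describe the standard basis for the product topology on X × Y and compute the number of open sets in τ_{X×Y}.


Basis B = {∅ × ∅, {25} × {p1}, {25} × {p2}, {23, 25} × {p1}, {23, 25} × {p2}, {24, 25} × {p1}, {24, 25} × {p2}, {25} × {p1, p2}, {23, 24, 25} × {p1}, {23, 24, 25} × {p2}, {23, 25} × {p1, p2}, {24, 25} × {p1, p2}, {23, 24, 25} × {p1, p2}}; |τ_{X×Y}| = 25.

Enumerate products U × V with U ∈ τ_X, V ∈ τ_Y (deduplicated):
  ∅ × ∅ = {} (∅)
  {25} × {p1} = {(25,p1)}
  {25} × {p2} = {(25,p2)}
  {23, 25} × {p1} = {(23,p1), (25,p1)}
  {23, 25} × {p2} = {(23,p2), (25,p2)}
  {24, 25} × {p1} = {(24,p1), (25,p1)}
  {24, 25} × {p2} = {(24,p2), (25,p2)}
  {25} × {p1, p2} = {(25,p1), (25,p2)}
  {23, 24, 25} × {p1} = {(23,p1), (24,p1), (25,p1)}
  {23, 24, 25} × {p2} = {(23,p2), (24,p2), (25,p2)}
  {23, 25} × {p1, p2} = {(23,p1), (23,p2), (25,p1), (25,p2)}
  {24, 25} × {p1, p2} = {(24,p1), (24,p2), (25,p1), (25,p2)}
  {23, 24, 25} × {p1, p2} = {(23,p1), (23,p2), (24,p1), (24,p2), (25,p1), (25,p2)}
These 13 distinct sets form the basis B.
Close under arbitrary unions to get τ_{X×Y}; counting gives |τ_{X×Y}| = 25.


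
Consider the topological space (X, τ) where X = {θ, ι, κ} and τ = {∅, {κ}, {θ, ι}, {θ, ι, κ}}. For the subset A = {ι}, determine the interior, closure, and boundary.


int(A) = ∅, cl(A) = {θ, ι}, ∂A = {θ, ι}.

Closed sets in (X, τ) are complements of opens:
  closed(X, τ) = {∅, {κ}, {θ, ι}, {θ, ι, κ}}.
int(A) = ⋃ {U ∈ τ : U ⊆ A}. Opens contained in A: ∅.
Taking the union of these: int(A) = ∅.
cl(A) = ⋂ {C closed : A ⊆ C}. Closed sets containing A: {θ, ι}, {θ, ι, κ}.
Intersecting these: cl(A) = {θ, ι}.
∂A = cl(A) ∖ int(A) = {θ, ι} ∖ ∅ = {θ, ι}.


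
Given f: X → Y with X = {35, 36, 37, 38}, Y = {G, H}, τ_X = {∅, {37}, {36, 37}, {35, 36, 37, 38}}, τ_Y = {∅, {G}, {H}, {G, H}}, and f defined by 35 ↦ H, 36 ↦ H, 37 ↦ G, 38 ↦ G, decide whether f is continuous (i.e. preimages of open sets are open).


f is NOT continuous.

Compute f^{-1}(U) for each U ∈ τ_Y:
  U = ∅: f^{-1}(U) = ∅ ∈ τ_X ✓.
  U = {G}: f^{-1}(U) = {37, 38} ∉ τ_X ✗.
  U = {H}: f^{-1}(U) = {35, 36} ∉ τ_X ✗.
  U = {G, H}: f^{-1}(U) = {35, 36, 37, 38} ∈ τ_X ✓.
Found U = {G} with f^{-1}(U) = {37, 38} not in τ_X. Therefore f is NOT continuous.


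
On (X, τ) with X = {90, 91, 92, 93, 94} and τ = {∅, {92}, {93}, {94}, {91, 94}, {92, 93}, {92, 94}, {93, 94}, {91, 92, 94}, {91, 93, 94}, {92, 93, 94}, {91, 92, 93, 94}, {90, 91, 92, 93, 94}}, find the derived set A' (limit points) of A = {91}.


A' = {90}

For each x ∈ X, list the open sets U ∈ τ with x ∈ U, then check whether U ∩ (A ∖ {x}) ≠ ∅ for every such U.
  x = 90: opens ∋ x are {90, 91, 92, 93, 94}; each meets A ∖ {90}, so x IS a limit point.
  x = 91: open {91, 94} ∋ x has {91, 94} ∩ (A ∖ {91}) = ∅, so x is NOT a limit point.
  x = 92: open {92} ∋ x has {92} ∩ (A ∖ {92}) = ∅, so x is NOT a limit point.
  x = 93: open {93} ∋ x has {93} ∩ (A ∖ {93}) = ∅, so x is NOT a limit point.
  x = 94: open {94} ∋ x has {94} ∩ (A ∖ {94}) = ∅, so x is NOT a limit point.
Collecting: A' = {90}.


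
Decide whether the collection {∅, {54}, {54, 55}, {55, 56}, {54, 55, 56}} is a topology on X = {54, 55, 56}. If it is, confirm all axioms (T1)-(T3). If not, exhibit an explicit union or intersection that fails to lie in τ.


τ is NOT a topology on X.

Axiom (T1): ∅ ∈ τ? Yes; X ∈ τ? Yes.
Axiom (T2/T3): check pairwise unions and intersections of members of τ.
Counterexample for (T3): {54, 55} ∩ {55, 56} = {55} ∉ τ. Therefore τ is NOT a topology.


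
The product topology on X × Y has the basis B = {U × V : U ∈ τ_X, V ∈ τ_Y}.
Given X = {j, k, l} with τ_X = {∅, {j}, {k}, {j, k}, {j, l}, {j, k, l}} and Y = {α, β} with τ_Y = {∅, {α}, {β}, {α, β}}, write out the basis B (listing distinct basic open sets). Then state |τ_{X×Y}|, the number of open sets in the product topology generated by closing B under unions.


Basis B = {∅ × ∅, {j} × {α}, {j} × {β}, {k} × {α}, {k} × {β}, {j} × {α, β}, {j, k} × {α}, {j, l} × {α}, {j, k} × {β}, {j, l} × {β}, {k} × {α, β}, {j, k, l} × {α}, {j, k, l} × {β}, {j, k} × {α, β}, {j, l} × {α, β}, {j, k, l} × {α, β}}; |τ_{X×Y}| = 36.

Enumerate products U × V with U ∈ τ_X, V ∈ τ_Y (deduplicated):
  ∅ × ∅ = {} (∅)
  {j} × {α} = {(j,α)}
  {j} × {β} = {(j,β)}
  {k} × {α} = {(k,α)}
  {k} × {β} = {(k,β)}
  {j} × {α, β} = {(j,α), (j,β)}
  {j, k} × {α} = {(j,α), (k,α)}
  {j, l} × {α} = {(j,α), (l,α)}
  {j, k} × {β} = {(j,β), (k,β)}
  {j, l} × {β} = {(j,β), (l,β)}
  {k} × {α, β} = {(k,α), (k,β)}
  {j, k, l} × {α} = {(j,α), (k,α), (l,α)}
  {j, k, l} × {β} = {(j,β), (k,β), (l,β)}
  {j, k} × {α, β} = {(j,α), (j,β), (k,α), (k,β)}
  {j, l} × {α, β} = {(j,α), (j,β), (l,α), (l,β)}
  {j, k, l} × {α, β} = {(j,α), (j,β), (k,α), (k,β), (l,α), (l,β)}
These 16 distinct sets form the basis B.
Close under arbitrary unions to get τ_{X×Y}; counting gives |τ_{X×Y}| = 36.


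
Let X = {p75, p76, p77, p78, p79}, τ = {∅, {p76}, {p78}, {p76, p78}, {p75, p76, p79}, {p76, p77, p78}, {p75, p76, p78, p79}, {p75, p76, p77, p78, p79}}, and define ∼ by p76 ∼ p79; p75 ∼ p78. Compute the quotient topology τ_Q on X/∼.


X/∼ = {[p75=p78], [p76=p79], [p77]}; |τ_Q| = 3.

Equivalence classes: [p75=p78], [p76=p79], [p77].
Quotient map π: X → X/∼ sends p75 ↦ [p75=p78], p76 ↦ [p76=p79], p77 ↦ [p77], p78 ↦ [p75=p78], p79 ↦ [p76=p79].
For each subset V ⊆ X/∼, compute π^{-1}(V) ⊆ X and check whether π^{-1}(V) ∈ τ. V is open in τ_Q iff π^{-1}(V) ∈ τ.
  V = {}: π^{-1}(V) = ∅ ∈ τ ✓.
  V = {[p75=p78]}: π^{-1}(V) = {p75, p78} ∉ τ ✗.
  V = {[p76=p79]}: π^{-1}(V) = {p76, p79} ∉ τ ✗.
  V = {[p75=p78], [p76=p79]}: π^{-1}(V) = {p75, p76, p78, p79} ∈ τ ✓.
  V = {[p77]}: π^{-1}(V) = {p77} ∉ τ ✗.
  V = {[p75=p78], [p77]}: π^{-1}(V) = {p75, p77, p78} ∉ τ ✗.
  V = {[p76=p79], [p77]}: π^{-1}(V) = {p76, p77, p79} ∉ τ ✗.
  V = {[p75=p78], [p76=p79], [p77]}: π^{-1}(V) = {p75, p76, p77, p78, p79} ∈ τ ✓.
Open sets in the quotient: τ_Q = {{}, {[p75=p78], [p76=p79]}, {[p75=p78], [p76=p79], [p77]}} (3 elements).


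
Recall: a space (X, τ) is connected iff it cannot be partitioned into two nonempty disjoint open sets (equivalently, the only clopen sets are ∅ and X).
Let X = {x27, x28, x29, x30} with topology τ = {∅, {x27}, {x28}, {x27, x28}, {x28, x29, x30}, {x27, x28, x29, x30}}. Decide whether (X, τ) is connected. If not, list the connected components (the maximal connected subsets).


(X, τ) is disconnected; components = [{x27}, {x28, x29, x30}].

Find clopen sets (U ∈ τ with X ∖ U ∈ τ):
  U = ∅, X ∖ U = {x27, x28, x29, x30} — both open, so U is clopen.
  U = {x27}, X ∖ U = {x28, x29, x30} — both open, so U is clopen.
  U = {x28, x29, x30}, X ∖ U = {x27} — both open, so U is clopen.
  U = {x27, x28, x29, x30}, X ∖ U = ∅ — both open, so U is clopen.
Nontrivial clopen(s) exist: e.g. {x27}. So (X, τ) is disconnected.
Compute connected components by grouping points that agree on all clopens:
  component: {x27}
  component: {x28, x29, x30}


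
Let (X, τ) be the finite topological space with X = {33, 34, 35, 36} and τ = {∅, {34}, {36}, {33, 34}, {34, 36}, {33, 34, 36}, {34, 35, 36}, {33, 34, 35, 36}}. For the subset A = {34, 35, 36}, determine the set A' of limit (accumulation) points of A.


A' = {33, 35}

For each x ∈ X, list the open sets U ∈ τ with x ∈ U, then check whether U ∩ (A ∖ {x}) ≠ ∅ for every such U.
  x = 33: opens ∋ x are {33, 34}, {33, 34, 36}, {33, 34, 35, 36}; each meets A ∖ {33}, so x IS a limit point.
  x = 34: open {34} ∋ x has {34} ∩ (A ∖ {34}) = ∅, so x is NOT a limit point.
  x = 35: opens ∋ x are {34, 35, 36}, {33, 34, 35, 36}; each meets A ∖ {35}, so x IS a limit point.
  x = 36: open {36} ∋ x has {36} ∩ (A ∖ {36}) = ∅, so x is NOT a limit point.
Collecting: A' = {33, 35}.


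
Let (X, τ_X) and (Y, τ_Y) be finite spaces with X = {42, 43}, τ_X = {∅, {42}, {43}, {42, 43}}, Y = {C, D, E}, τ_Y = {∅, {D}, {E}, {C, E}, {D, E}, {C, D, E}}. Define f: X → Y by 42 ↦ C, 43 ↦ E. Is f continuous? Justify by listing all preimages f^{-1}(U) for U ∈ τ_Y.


f IS continuous.

Compute f^{-1}(U) for each U ∈ τ_Y:
  U = ∅: f^{-1}(U) = ∅ ∈ τ_X ✓.
  U = {D}: f^{-1}(U) = ∅ ∈ τ_X ✓.
  U = {E}: f^{-1}(U) = {43} ∈ τ_X ✓.
  U = {C, E}: f^{-1}(U) = {42, 43} ∈ τ_X ✓.
  U = {D, E}: f^{-1}(U) = {43} ∈ τ_X ✓.
  U = {C, D, E}: f^{-1}(U) = {42, 43} ∈ τ_X ✓.
Every preimage lies in τ_X, so f IS continuous.


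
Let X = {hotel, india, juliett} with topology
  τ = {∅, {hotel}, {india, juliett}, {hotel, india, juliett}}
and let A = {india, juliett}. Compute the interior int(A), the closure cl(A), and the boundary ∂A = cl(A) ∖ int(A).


int(A) = {india, juliett}, cl(A) = {india, juliett}, ∂A = ∅.

Closed sets in (X, τ) are complements of opens:
  closed(X, τ) = {∅, {hotel}, {india, juliett}, {hotel, india, juliett}}.
int(A) = ⋃ {U ∈ τ : U ⊆ A}. Opens contained in A: ∅, {india, juliett}.
Taking the union of these: int(A) = {india, juliett}.
cl(A) = ⋂ {C closed : A ⊆ C}. Closed sets containing A: {india, juliett}, {hotel, india, juliett}.
Intersecting these: cl(A) = {india, juliett}.
∂A = cl(A) ∖ int(A) = {india, juliett} ∖ {india, juliett} = ∅.


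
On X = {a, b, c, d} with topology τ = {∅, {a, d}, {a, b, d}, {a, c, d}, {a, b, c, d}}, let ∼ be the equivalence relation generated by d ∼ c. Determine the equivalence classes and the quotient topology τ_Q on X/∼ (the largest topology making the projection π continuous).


X/∼ = {[a], [b], [c=d]}; |τ_Q| = 3.

Equivalence classes: [a], [b], [c=d].
Quotient map π: X → X/∼ sends a ↦ [a], b ↦ [b], c ↦ [c=d], d ↦ [c=d].
For each subset V ⊆ X/∼, compute π^{-1}(V) ⊆ X and check whether π^{-1}(V) ∈ τ. V is open in τ_Q iff π^{-1}(V) ∈ τ.
  V = {}: π^{-1}(V) = ∅ ∈ τ ✓.
  V = {[a]}: π^{-1}(V) = {a} ∉ τ ✗.
  V = {[b]}: π^{-1}(V) = {b} ∉ τ ✗.
  V = {[a], [b]}: π^{-1}(V) = {a, b} ∉ τ ✗.
  V = {[c=d]}: π^{-1}(V) = {c, d} ∉ τ ✗.
  V = {[a], [c=d]}: π^{-1}(V) = {a, c, d} ∈ τ ✓.
  V = {[b], [c=d]}: π^{-1}(V) = {b, c, d} ∉ τ ✗.
  V = {[a], [b], [c=d]}: π^{-1}(V) = {a, b, c, d} ∈ τ ✓.
Open sets in the quotient: τ_Q = {{}, {[a], [c=d]}, {[a], [b], [c=d]}} (3 elements).


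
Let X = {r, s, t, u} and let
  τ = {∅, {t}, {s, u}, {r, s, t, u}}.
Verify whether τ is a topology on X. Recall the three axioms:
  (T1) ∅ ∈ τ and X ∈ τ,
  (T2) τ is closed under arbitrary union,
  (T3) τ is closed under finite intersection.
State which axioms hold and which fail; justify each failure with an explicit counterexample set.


τ is NOT a topology on X.

Axiom (T1): ∅ ∈ τ? Yes; X ∈ τ? Yes.
Axiom (T2/T3): check pairwise unions and intersections of members of τ.
Counterexample for (T2): {t} ∪ {s, u} = {s, t, u} ∉ τ. Therefore τ is NOT a topology.


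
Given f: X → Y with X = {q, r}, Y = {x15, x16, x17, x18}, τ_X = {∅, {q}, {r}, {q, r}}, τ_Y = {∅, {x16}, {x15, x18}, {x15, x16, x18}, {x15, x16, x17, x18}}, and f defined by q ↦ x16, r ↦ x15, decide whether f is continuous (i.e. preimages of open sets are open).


f IS continuous.

Compute f^{-1}(U) for each U ∈ τ_Y:
  U = ∅: f^{-1}(U) = ∅ ∈ τ_X ✓.
  U = {x16}: f^{-1}(U) = {q} ∈ τ_X ✓.
  U = {x15, x18}: f^{-1}(U) = {r} ∈ τ_X ✓.
  U = {x15, x16, x18}: f^{-1}(U) = {q, r} ∈ τ_X ✓.
  U = {x15, x16, x17, x18}: f^{-1}(U) = {q, r} ∈ τ_X ✓.
Every preimage lies in τ_X, so f IS continuous.


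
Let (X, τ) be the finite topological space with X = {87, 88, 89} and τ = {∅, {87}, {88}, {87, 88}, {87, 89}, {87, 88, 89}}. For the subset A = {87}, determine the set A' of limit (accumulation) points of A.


A' = {89}

For each x ∈ X, list the open sets U ∈ τ with x ∈ U, then check whether U ∩ (A ∖ {x}) ≠ ∅ for every such U.
  x = 87: open {87} ∋ x has {87} ∩ (A ∖ {87}) = ∅, so x is NOT a limit point.
  x = 88: open {88} ∋ x has {88} ∩ (A ∖ {88}) = ∅, so x is NOT a limit point.
  x = 89: opens ∋ x are {87, 89}, {87, 88, 89}; each meets A ∖ {89}, so x IS a limit point.
Collecting: A' = {89}.


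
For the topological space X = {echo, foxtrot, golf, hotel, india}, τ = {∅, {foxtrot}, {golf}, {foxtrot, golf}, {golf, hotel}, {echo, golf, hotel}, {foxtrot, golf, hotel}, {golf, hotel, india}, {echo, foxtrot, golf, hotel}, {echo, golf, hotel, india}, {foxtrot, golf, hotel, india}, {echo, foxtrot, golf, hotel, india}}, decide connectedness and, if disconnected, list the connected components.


(X, τ) is disconnected; components = [{foxtrot}, {echo, golf, hotel, india}].

Find clopen sets (U ∈ τ with X ∖ U ∈ τ):
  U = ∅, X ∖ U = {echo, foxtrot, golf, hotel, india} — both open, so U is clopen.
  U = {foxtrot}, X ∖ U = {echo, golf, hotel, india} — both open, so U is clopen.
  U = {echo, golf, hotel, india}, X ∖ U = {foxtrot} — both open, so U is clopen.
  U = {echo, foxtrot, golf, hotel, india}, X ∖ U = ∅ — both open, so U is clopen.
Nontrivial clopen(s) exist: e.g. {foxtrot}. So (X, τ) is disconnected.
Compute connected components by grouping points that agree on all clopens:
  component: {foxtrot}
  component: {echo, golf, hotel, india}


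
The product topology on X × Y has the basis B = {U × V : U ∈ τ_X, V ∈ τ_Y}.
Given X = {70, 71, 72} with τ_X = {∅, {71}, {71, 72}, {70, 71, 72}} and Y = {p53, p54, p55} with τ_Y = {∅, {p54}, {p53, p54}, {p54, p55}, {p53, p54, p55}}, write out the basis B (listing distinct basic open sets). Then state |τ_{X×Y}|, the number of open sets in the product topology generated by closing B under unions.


Basis B = {∅ × ∅, {71} × {p54}, {71} × {p53, p54}, {71} × {p54, p55}, {71, 72} × {p54}, {70, 71, 72} × {p54}, {71} × {p53, p54, p55}, {71, 72} × {p53, p54}, {71, 72} × {p54, p55}, {70, 71, 72} × {p53, p54}, {70, 71, 72} × {p54, p55}, {71, 72} × {p53, p54, p55}, {70, 71, 72} × {p53, p54, p55}}; |τ_{X×Y}| = 30.

Enumerate products U × V with U ∈ τ_X, V ∈ τ_Y (deduplicated):
  ∅ × ∅ = {} (∅)
  {71} × {p54} = {(71,p54)}
  {71} × {p53, p54} = {(71,p53), (71,p54)}
  {71} × {p54, p55} = {(71,p54), (71,p55)}
  {71, 72} × {p54} = {(71,p54), (72,p54)}
  {70, 71, 72} × {p54} = {(70,p54), (71,p54), (72,p54)}
  {71} × {p53, p54, p55} = {(71,p53), (71,p54), (71,p55)}
  {71, 72} × {p53, p54} = {(71,p53), (71,p54), (72,p53), (72,p54)}
  {71, 72} × {p54, p55} = {(71,p54), (71,p55), (72,p54), (72,p55)}
  {70, 71, 72} × {p53, p54} = {(70,p53), (70,p54), (71,p53), (71,p54), (72,p53), (72,p54)}
  {70, 71, 72} × {p54, p55} = {(70,p54), (70,p55), (71,p54), (71,p55), (72,p54), (72,p55)}
  {71, 72} × {p53, p54, p55} = {(71,p53), (71,p54), (71,p55), (72,p53), (72,p54), (72,p55)}
  {70, 71, 72} × {p53, p54, p55} = {(70,p53), (70,p54), (70,p55), (71,p53), (71,p54), (71,p55), (72,p53), (72,p54), (72,p55)}
These 13 distinct sets form the basis B.
Close under arbitrary unions to get τ_{X×Y}; counting gives |τ_{X×Y}| = 30.


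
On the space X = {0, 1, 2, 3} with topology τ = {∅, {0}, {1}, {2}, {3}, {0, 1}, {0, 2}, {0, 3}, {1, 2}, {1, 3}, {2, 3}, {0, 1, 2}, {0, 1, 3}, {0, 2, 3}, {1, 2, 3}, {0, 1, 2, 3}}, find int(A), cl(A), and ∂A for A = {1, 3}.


int(A) = {1, 3}, cl(A) = {1, 3}, ∂A = ∅.

Closed sets in (X, τ) are complements of opens:
  closed(X, τ) = {∅, {0}, {1}, {2}, {3}, {0, 1}, {0, 2}, {0, 3}, {1, 2}, {1, 3}, {2, 3}, {0, 1, 2}, {0, 1, 3}, {0, 2, 3}, {1, 2, 3}, {0, 1, 2, 3}}.
int(A) = ⋃ {U ∈ τ : U ⊆ A}. Opens contained in A: ∅, {1}, {3}, {1, 3}.
Taking the union of these: int(A) = {1, 3}.
cl(A) = ⋂ {C closed : A ⊆ C}. Closed sets containing A: {1, 3}, {0, 1, 3}, {1, 2, 3}, {0, 1, 2, 3}.
Intersecting these: cl(A) = {1, 3}.
∂A = cl(A) ∖ int(A) = {1, 3} ∖ {1, 3} = ∅.


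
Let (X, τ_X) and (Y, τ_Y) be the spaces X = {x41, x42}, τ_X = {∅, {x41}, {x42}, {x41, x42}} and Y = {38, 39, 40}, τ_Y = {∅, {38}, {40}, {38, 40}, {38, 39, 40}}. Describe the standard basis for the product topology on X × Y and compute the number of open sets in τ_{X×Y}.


Basis B = {∅ × ∅, {x41} × {38}, {x41} × {40}, {x42} × {38}, {x42} × {40}, {x41} × {38, 40}, {x41, x42} × {38}, {x41, x42} × {40}, {x42} × {38, 40}, {x41} × {38, 39, 40}, {x42} × {38, 39, 40}, {x41, x42} × {38, 40}, {x41, x42} × {38, 39, 40}}; |τ_{X×Y}| = 25.

Enumerate products U × V with U ∈ τ_X, V ∈ τ_Y (deduplicated):
  ∅ × ∅ = {} (∅)
  {x41} × {38} = {(x41,38)}
  {x41} × {40} = {(x41,40)}
  {x42} × {38} = {(x42,38)}
  {x42} × {40} = {(x42,40)}
  {x41} × {38, 40} = {(x41,38), (x41,40)}
  {x41, x42} × {38} = {(x41,38), (x42,38)}
  {x41, x42} × {40} = {(x41,40), (x42,40)}
  {x42} × {38, 40} = {(x42,38), (x42,40)}
  {x41} × {38, 39, 40} = {(x41,38), (x41,39), (x41,40)}
  {x42} × {38, 39, 40} = {(x42,38), (x42,39), (x42,40)}
  {x41, x42} × {38, 40} = {(x41,38), (x41,40), (x42,38), (x42,40)}
  {x41, x42} × {38, 39, 40} = {(x41,38), (x41,39), (x41,40), (x42,38), (x42,39), (x42,40)}
These 13 distinct sets form the basis B.
Close under arbitrary unions to get τ_{X×Y}; counting gives |τ_{X×Y}| = 25.


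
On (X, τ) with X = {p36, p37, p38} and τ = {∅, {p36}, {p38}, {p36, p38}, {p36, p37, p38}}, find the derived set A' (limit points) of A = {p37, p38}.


A' = {p37}

For each x ∈ X, list the open sets U ∈ τ with x ∈ U, then check whether U ∩ (A ∖ {x}) ≠ ∅ for every such U.
  x = p36: open {p36} ∋ x has {p36} ∩ (A ∖ {p36}) = ∅, so x is NOT a limit point.
  x = p37: opens ∋ x are {p36, p37, p38}; each meets A ∖ {p37}, so x IS a limit point.
  x = p38: open {p38} ∋ x has {p38} ∩ (A ∖ {p38}) = ∅, so x is NOT a limit point.
Collecting: A' = {p37}.
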